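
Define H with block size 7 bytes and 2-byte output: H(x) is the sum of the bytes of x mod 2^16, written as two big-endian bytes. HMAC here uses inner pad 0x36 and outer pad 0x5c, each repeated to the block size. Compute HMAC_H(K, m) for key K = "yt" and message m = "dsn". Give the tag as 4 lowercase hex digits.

02ff

Key "yt" = 79 74 is 2 bytes ≤ B = 7; zero-pad to 7 bytes: K' = 79 74 00 00 00 00 00.
K' ⊕ ipad = 4f 42 36 36 36 36 36.  K' ⊕ opad = 25 28 5c 5c 5c 5c 5c.
Inner input = (K'⊕ipad) ∥ m = 4f 42 36 36 36 36 36 ∥ 64 73 6e.
Inner hash: sum = 79+66+54+54+54+54+54+100+115+110 = 740 → 02 e4.
Outer input = (K'⊕opad) ∥ inner = 25 28 5c 5c 5c 5c 5c ∥ 02 e4.
Outer hash (tag): sum = 37+40+92+92+92+92+92+2+228 = 767 → 02 ff.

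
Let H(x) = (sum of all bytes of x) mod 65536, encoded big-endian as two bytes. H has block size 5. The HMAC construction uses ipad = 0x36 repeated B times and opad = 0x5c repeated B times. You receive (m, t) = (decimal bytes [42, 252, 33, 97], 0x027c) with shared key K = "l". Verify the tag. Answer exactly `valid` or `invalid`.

Key "l" = 6c is 1 byte ≤ B = 5; zero-pad to 5 bytes: K' = 6c 00 00 00 00.
K' ⊕ ipad = 5a 36 36 36 36; K' ⊕ opad = 30 5c 5c 5c 5c.
Inner hash: sum = 90+54+54+54+54+42+252+33+97 = 730 → 02 da.
Outer hash (recomputed tag): sum = 48+92+92+92+92+2+218 = 636 → 02 7c.
Recomputed tag = 027c; claimed = 027c → match.

valid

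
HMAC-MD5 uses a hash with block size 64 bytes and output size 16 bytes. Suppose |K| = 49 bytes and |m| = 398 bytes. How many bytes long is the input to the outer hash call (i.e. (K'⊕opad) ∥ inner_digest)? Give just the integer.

80

Key is 49 ≤ 64 bytes, zero-padded: |K'| = 64.
Outer input = (K'⊕opad) ∥ H(inner) → 64 + 16 = 80 bytes.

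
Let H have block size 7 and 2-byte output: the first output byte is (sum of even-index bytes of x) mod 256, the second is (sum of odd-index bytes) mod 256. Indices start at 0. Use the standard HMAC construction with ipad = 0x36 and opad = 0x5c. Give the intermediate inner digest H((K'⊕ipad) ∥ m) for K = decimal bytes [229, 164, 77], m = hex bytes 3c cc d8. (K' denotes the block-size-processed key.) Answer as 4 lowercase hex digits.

Key decimal bytes [229, 164, 77] = e5 a4 4d is 3 bytes ≤ B = 7; zero-pad to 7 bytes: K' = e5 a4 4d 00 00 00 00.
K' ⊕ ipad = d3 92 7b 36 36 36 36.
Inner input = d3 92 7b 36 36 36 36 ∥ 3c cc d8.
Inner hash: even-index sum = 646 mod 256 = 134; odd-index sum = 530 mod 256 = 18 → 86 12.

8612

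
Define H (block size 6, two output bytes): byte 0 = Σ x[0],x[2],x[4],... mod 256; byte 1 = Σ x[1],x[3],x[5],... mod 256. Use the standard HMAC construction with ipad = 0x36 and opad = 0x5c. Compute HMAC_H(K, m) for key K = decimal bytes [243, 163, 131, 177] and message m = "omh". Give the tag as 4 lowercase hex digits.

7107

Key decimal bytes [243, 163, 131, 177] = f3 a3 83 b1 is 4 bytes ≤ B = 6; zero-pad to 6 bytes: K' = f3 a3 83 b1 00 00.
K' ⊕ ipad = c5 95 b5 87 36 36.  K' ⊕ opad = af ff df ed 5c 5c.
Inner input = (K'⊕ipad) ∥ m = c5 95 b5 87 36 36 ∥ 6f 6d 68.
Inner hash: even-index sum = 647 mod 256 = 135; odd-index sum = 447 mod 256 = 191 → 87 bf.
Outer input = (K'⊕opad) ∥ inner = af ff df ed 5c 5c ∥ 87 bf.
Outer hash (tag): even-index sum = 625 mod 256 = 113; odd-index sum = 775 mod 256 = 7 → 71 07.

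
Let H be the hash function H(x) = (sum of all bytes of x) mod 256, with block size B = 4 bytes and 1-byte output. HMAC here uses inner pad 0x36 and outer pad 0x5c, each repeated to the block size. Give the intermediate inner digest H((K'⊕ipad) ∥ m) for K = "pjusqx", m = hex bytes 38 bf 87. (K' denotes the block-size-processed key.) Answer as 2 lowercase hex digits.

bd

Key "pjusqx" = 70 6a 75 73 71 78 is 6 bytes > B = 4, so hash it first: H(key) = ab, then zero-pad to 4 bytes: K' = ab 00 00 00.
K' ⊕ ipad = 9d 36 36 36.
Inner input = 9d 36 36 36 ∥ 38 bf 87.
Inner hash: sum = 157+54+54+54+56+191+135 = 701; mod 256 = 189 → bd.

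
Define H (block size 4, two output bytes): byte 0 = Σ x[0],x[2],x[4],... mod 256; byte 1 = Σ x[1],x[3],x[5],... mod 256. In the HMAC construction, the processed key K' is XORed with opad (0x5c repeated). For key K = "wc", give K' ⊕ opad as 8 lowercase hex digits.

Key "wc" = 77 63 is 2 bytes ≤ B = 4; zero-pad to 4 bytes: K' = 77 63 00 00.
XOR each byte with 0x5c: 77⊕5c=2b, 63⊕5c=3f, 00⊕5c=5c, 00⊕5c=5c.

2b3f5c5c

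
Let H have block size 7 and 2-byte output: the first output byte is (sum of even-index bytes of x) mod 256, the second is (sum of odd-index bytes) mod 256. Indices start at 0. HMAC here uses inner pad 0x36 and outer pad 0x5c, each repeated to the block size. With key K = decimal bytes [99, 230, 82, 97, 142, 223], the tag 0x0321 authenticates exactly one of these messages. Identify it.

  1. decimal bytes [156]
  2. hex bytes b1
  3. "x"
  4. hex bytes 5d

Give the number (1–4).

Key decimal bytes [99, 230, 82, 97, 142, 223] = 63 e6 52 61 8e df is 6 bytes ≤ B = 7; zero-pad to 7 bytes: K' = 63 e6 52 61 8e df 00.
K' ⊕ ipad = 55 d0 64 57 b8 e9 36; K' ⊕ opad = 3f ba 0e 3d d2 83 5c.
m1: inner = H(55 d0 64 57 b8 e9 36 9c) = a7 ac; tag = H(3f ba 0e 3d d2 83 5c a7 ac) = 2721
m2: inner = H(55 d0 64 57 b8 e9 36 b1) = a7 c1; tag = H(3f ba 0e 3d d2 83 5c a7 c1) = 3c21
m3: inner = H(55 d0 64 57 b8 e9 36 78) = a7 88; tag = H(3f ba 0e 3d d2 83 5c a7 88) = 0321 ← matches
m4: inner = H(55 d0 64 57 b8 e9 36 5d) = a7 6d; tag = H(3f ba 0e 3d d2 83 5c a7 6d) = e821

3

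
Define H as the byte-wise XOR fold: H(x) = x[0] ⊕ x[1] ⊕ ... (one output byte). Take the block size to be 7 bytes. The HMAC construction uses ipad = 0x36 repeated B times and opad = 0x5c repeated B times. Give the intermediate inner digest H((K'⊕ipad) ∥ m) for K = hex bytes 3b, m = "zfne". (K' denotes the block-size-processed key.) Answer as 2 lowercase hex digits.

Key hex bytes 3b is 1 byte ≤ B = 7; zero-pad to 7 bytes: K' = 3b 00 00 00 00 00 00.
K' ⊕ ipad = 0d 36 36 36 36 36 36.
Inner input = 0d 36 36 36 36 36 36 ∥ 7a 66 6e 65.
Inner hash: XOR 0d⊕36⊕36⊕36⊕36⊕36⊕36⊕7a⊕66⊕6e⊕65 = 1a.

1a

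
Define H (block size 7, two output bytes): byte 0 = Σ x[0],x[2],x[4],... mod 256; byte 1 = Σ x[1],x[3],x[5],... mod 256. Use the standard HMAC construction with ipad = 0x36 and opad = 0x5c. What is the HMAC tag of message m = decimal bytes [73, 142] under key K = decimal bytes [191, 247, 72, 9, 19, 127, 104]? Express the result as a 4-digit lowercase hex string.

0c3b

Key decimal bytes [191, 247, 72, 9, 19, 127, 104] = bf f7 48 09 13 7f 68 is exactly B = 7 bytes: K' = bf f7 48 09 13 7f 68.
K' ⊕ ipad = 89 c1 7e 3f 25 49 5e.  K' ⊕ opad = e3 ab 14 55 4f 23 34.
Inner input = (K'⊕ipad) ∥ m = 89 c1 7e 3f 25 49 5e ∥ 49 8e.
Inner hash: even-index sum = 536 mod 256 = 24; odd-index sum = 402 mod 256 = 146 → 18 92.
Outer input = (K'⊕opad) ∥ inner = e3 ab 14 55 4f 23 34 ∥ 18 92.
Outer hash (tag): even-index sum = 524 mod 256 = 12; odd-index sum = 315 mod 256 = 59 → 0c 3b.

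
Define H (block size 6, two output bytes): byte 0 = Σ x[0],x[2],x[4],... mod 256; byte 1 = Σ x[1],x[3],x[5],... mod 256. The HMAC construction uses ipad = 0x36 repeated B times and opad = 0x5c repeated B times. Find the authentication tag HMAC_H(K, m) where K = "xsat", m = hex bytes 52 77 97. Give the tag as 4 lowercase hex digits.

Key "xsat" = 78 73 61 74 is 4 bytes ≤ B = 6; zero-pad to 6 bytes: K' = 78 73 61 74 00 00.
K' ⊕ ipad = 4e 45 57 42 36 36.  K' ⊕ opad = 24 2f 3d 28 5c 5c.
Inner input = (K'⊕ipad) ∥ m = 4e 45 57 42 36 36 ∥ 52 77 97.
Inner hash: even-index sum = 452 mod 256 = 196; odd-index sum = 308 mod 256 = 52 → c4 34.
Outer input = (K'⊕opad) ∥ inner = 24 2f 3d 28 5c 5c ∥ c4 34.
Outer hash (tag): even-index sum = 385 mod 256 = 129; odd-index sum = 231 mod 256 = 231 → 81 e7.

81e7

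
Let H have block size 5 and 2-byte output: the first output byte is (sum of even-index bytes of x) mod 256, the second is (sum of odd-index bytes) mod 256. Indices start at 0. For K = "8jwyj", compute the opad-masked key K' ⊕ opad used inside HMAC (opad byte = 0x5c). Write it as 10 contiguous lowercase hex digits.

Key "8jwyj" = 38 6a 77 79 6a is exactly B = 5 bytes: K' = 38 6a 77 79 6a.
XOR each byte with 0x5c: 38⊕5c=64, 6a⊕5c=36, 77⊕5c=2b, 79⊕5c=25, 6a⊕5c=36.

64362b2536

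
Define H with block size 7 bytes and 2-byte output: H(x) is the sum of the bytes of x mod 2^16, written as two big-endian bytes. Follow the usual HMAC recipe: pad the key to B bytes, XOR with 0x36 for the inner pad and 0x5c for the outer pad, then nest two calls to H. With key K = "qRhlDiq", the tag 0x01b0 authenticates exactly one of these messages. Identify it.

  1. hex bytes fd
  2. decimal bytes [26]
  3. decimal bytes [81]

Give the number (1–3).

Key "qRhlDiq" = 71 52 68 6c 44 69 71 is exactly B = 7 bytes: K' = 71 52 68 6c 44 69 71.
K' ⊕ ipad = 47 64 5e 5a 72 5f 47; K' ⊕ opad = 2d 0e 34 30 18 35 2d.
m1: inner = H(47 64 5e 5a 72 5f 47 fd) = 03 78; tag = H(2d 0e 34 30 18 35 2d 03 78) = 0194
m2: inner = H(47 64 5e 5a 72 5f 47 1a) = 02 95; tag = H(2d 0e 34 30 18 35 2d 02 95) = 01b0 ← matches
m3: inner = H(47 64 5e 5a 72 5f 47 51) = 02 cc; tag = H(2d 0e 34 30 18 35 2d 02 cc) = 01e7

2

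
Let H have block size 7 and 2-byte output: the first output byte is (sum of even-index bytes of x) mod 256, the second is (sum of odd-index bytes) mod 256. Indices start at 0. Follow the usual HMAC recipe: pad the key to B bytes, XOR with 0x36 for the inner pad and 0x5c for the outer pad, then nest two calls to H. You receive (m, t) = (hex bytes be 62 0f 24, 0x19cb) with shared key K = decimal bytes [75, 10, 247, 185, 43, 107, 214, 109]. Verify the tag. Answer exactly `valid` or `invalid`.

invalid

Key decimal bytes [75, 10, 247, 185, 43, 107, 214, 109] = 4b 0a f7 b9 2b 6b d6 6d is 8 bytes > B = 7, so hash it first: H(key) = 43 9b, then zero-pad to 7 bytes: K' = 43 9b 00 00 00 00 00.
K' ⊕ ipad = 75 ad 36 36 36 36 36; K' ⊕ opad = 1f c7 5c 5c 5c 5c 5c.
Inner hash: even-index sum = 413 mod 256 = 157; odd-index sum = 486 mod 256 = 230 → 9d e6.
Outer hash (recomputed tag): even-index sum = 537 mod 256 = 25; odd-index sum = 540 mod 256 = 28 → 19 1c.
Recomputed tag = 191c; claimed = 19cb → mismatch.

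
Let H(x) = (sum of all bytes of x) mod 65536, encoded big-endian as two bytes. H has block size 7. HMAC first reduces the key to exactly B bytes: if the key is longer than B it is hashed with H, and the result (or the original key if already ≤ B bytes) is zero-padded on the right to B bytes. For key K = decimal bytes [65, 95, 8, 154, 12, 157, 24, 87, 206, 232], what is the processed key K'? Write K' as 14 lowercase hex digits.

04100000000000

|K| = 10 > B = 7, so first hash the key.
H(K): sum = 65+95+8+154+12+157+24+87+206+232 = 1040 → 04 10.
Zero-pad H(K) = 04 10 to 7 bytes: K' = 04 10 00 00 00 00 00.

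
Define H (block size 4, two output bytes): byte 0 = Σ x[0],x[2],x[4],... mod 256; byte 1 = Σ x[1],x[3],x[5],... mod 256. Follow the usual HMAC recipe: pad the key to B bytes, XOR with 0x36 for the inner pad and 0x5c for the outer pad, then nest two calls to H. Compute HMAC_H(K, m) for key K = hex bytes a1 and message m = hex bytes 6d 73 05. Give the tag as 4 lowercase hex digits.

9897

Key hex bytes a1 is 1 byte ≤ B = 4; zero-pad to 4 bytes: K' = a1 00 00 00.
K' ⊕ ipad = 97 36 36 36.  K' ⊕ opad = fd 5c 5c 5c.
Inner input = (K'⊕ipad) ∥ m = 97 36 36 36 ∥ 6d 73 05.
Inner hash: even-index sum = 319 mod 256 = 63; odd-index sum = 223 mod 256 = 223 → 3f df.
Outer input = (K'⊕opad) ∥ inner = fd 5c 5c 5c ∥ 3f df.
Outer hash (tag): even-index sum = 408 mod 256 = 152; odd-index sum = 407 mod 256 = 151 → 98 97.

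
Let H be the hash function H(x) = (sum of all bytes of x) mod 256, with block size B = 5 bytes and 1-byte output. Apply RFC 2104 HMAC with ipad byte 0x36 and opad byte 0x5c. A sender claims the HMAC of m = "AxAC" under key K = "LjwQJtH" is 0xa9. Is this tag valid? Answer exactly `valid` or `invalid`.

invalid

Key "LjwQJtH" = 4c 6a 77 51 4a 74 48 is 7 bytes > B = 5, so hash it first: H(key) = 84, then zero-pad to 5 bytes: K' = 84 00 00 00 00.
K' ⊕ ipad = b2 36 36 36 36; K' ⊕ opad = d8 5c 5c 5c 5c.
Inner hash: sum = 178+54+54+54+54+65+120+65+67 = 711; mod 256 = 199 → c7.
Outer hash (recomputed tag): sum = 216+92+92+92+92+199 = 783; mod 256 = 15 → 0f.
Recomputed tag = 0f; claimed = a9 → mismatch.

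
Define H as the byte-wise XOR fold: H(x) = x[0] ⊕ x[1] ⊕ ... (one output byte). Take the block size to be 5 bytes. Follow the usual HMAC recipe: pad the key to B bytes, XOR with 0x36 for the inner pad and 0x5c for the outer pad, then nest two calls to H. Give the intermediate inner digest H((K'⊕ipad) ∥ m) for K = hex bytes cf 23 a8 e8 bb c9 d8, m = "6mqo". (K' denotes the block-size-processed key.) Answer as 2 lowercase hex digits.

75

Key hex bytes cf 23 a8 e8 bb c9 d8 is 7 bytes > B = 5, so hash it first: H(key) = 06, then zero-pad to 5 bytes: K' = 06 00 00 00 00.
K' ⊕ ipad = 30 36 36 36 36.
Inner input = 30 36 36 36 36 ∥ 36 6d 71 6f.
Inner hash: XOR 30⊕36⊕36⊕36⊕36⊕36⊕6d⊕71⊕6f = 75.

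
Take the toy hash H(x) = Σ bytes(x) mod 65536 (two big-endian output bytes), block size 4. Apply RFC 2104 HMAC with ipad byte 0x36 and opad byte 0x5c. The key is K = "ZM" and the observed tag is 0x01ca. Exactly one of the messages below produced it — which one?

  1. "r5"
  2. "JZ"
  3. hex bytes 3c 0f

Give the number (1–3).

Key "ZM" = 5a 4d is 2 bytes ≤ B = 4; zero-pad to 4 bytes: K' = 5a 4d 00 00.
K' ⊕ ipad = 6c 7b 36 36; K' ⊕ opad = 06 11 5c 5c.
m1: inner = H(6c 7b 36 36 72 35) = 01 fa; tag = H(06 11 5c 5c 01 fa) = 01ca ← matches
m2: inner = H(6c 7b 36 36 4a 5a) = 01 f7; tag = H(06 11 5c 5c 01 f7) = 01c7
m3: inner = H(6c 7b 36 36 3c 0f) = 01 9e; tag = H(06 11 5c 5c 01 9e) = 016e

1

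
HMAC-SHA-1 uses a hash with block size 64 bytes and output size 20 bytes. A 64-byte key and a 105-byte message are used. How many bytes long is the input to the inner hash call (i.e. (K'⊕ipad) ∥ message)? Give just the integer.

Key is 64 ≤ 64 bytes, zero-padded: |K'| = 64.
Inner input = (K'⊕ipad) ∥ m → 64 + 105 = 169 bytes.

169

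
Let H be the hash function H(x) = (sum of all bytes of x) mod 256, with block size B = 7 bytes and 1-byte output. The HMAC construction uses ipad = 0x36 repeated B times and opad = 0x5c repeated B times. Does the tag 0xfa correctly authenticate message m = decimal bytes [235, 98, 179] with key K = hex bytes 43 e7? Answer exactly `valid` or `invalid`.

Key hex bytes 43 e7 is 2 bytes ≤ B = 7; zero-pad to 7 bytes: K' = 43 e7 00 00 00 00 00.
K' ⊕ ipad = 75 d1 36 36 36 36 36; K' ⊕ opad = 1f bb 5c 5c 5c 5c 5c.
Inner hash: sum = 117+209+54+54+54+54+54+235+98+179 = 1108; mod 256 = 84 → 54.
Outer hash (recomputed tag): sum = 31+187+92+92+92+92+92+84 = 762; mod 256 = 250 → fa.
Recomputed tag = fa; claimed = fa → match.

valid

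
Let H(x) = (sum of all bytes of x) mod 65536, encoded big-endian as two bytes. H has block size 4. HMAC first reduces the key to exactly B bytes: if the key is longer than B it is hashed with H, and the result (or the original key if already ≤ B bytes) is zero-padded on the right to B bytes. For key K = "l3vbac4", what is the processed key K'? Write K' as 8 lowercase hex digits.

|K| = 7 > B = 4, so first hash the key.
H(K): sum = 108+51+118+98+97+99+52 = 623 → 02 6f.
Zero-pad H(K) = 02 6f to 4 bytes: K' = 02 6f 00 00.

026f0000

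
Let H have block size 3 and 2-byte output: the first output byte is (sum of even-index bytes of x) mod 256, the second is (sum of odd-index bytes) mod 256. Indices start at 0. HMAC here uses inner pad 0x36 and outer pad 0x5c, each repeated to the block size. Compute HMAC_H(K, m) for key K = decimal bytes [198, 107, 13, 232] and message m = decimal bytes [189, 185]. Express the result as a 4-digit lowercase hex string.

Key decimal bytes [198, 107, 13, 232] = c6 6b 0d e8 is 4 bytes > B = 3, so hash it first: H(key) = d3 53, then zero-pad to 3 bytes: K' = d3 53 00.
K' ⊕ ipad = e5 65 36.  K' ⊕ opad = 8f 0f 5c.
Inner input = (K'⊕ipad) ∥ m = e5 65 36 ∥ bd b9.
Inner hash: even-index sum = 468 mod 256 = 212; odd-index sum = 290 mod 256 = 34 → d4 22.
Outer input = (K'⊕opad) ∥ inner = 8f 0f 5c ∥ d4 22.
Outer hash (tag): even-index sum = 269 mod 256 = 13; odd-index sum = 227 mod 256 = 227 → 0d e3.

0de3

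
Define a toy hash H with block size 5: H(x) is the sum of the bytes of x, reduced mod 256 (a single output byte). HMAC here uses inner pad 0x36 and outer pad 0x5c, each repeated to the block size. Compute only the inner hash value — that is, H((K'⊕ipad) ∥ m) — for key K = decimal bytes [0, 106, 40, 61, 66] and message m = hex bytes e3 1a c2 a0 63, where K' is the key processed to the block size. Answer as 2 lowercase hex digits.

f1

Key decimal bytes [0, 106, 40, 61, 66] = 00 6a 28 3d 42 is exactly B = 5 bytes: K' = 00 6a 28 3d 42.
K' ⊕ ipad = 36 5c 1e 0b 74.
Inner input = 36 5c 1e 0b 74 ∥ e3 1a c2 a0 63.
Inner hash: sum = 54+92+30+11+116+227+26+194+160+99 = 1009; mod 256 = 241 → f1.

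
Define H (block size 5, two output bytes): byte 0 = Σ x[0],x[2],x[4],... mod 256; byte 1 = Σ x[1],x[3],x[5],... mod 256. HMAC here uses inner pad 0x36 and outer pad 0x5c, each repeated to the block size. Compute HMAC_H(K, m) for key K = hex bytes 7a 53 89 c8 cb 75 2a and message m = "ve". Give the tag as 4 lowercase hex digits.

Key hex bytes 7a 53 89 c8 cb 75 2a is 7 bytes > B = 5, so hash it first: H(key) = f8 90, then zero-pad to 5 bytes: K' = f8 90 00 00 00.
K' ⊕ ipad = ce a6 36 36 36.  K' ⊕ opad = a4 cc 5c 5c 5c.
Inner input = (K'⊕ipad) ∥ m = ce a6 36 36 36 ∥ 76 65.
Inner hash: even-index sum = 415 mod 256 = 159; odd-index sum = 338 mod 256 = 82 → 9f 52.
Outer input = (K'⊕opad) ∥ inner = a4 cc 5c 5c 5c ∥ 9f 52.
Outer hash (tag): even-index sum = 430 mod 256 = 174; odd-index sum = 455 mod 256 = 199 → ae c7.

aec7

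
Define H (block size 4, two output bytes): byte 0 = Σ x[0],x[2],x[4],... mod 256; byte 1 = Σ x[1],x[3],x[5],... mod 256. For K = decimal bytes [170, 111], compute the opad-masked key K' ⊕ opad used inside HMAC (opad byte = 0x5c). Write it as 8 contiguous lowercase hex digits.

f6335c5c

Key decimal bytes [170, 111] = aa 6f is 2 bytes ≤ B = 4; zero-pad to 4 bytes: K' = aa 6f 00 00.
XOR each byte with 0x5c: aa⊕5c=f6, 6f⊕5c=33, 00⊕5c=5c, 00⊕5c=5c.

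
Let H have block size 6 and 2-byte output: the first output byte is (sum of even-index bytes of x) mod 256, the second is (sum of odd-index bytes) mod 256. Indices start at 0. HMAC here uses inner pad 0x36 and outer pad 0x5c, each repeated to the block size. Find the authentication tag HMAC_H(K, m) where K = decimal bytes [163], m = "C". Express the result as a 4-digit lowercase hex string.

Key decimal bytes [163] = a3 is 1 byte ≤ B = 6; zero-pad to 6 bytes: K' = a3 00 00 00 00 00.
K' ⊕ ipad = 95 36 36 36 36 36.  K' ⊕ opad = ff 5c 5c 5c 5c 5c.
Inner input = (K'⊕ipad) ∥ m = 95 36 36 36 36 36 ∥ 43.
Inner hash: even-index sum = 324 mod 256 = 68; odd-index sum = 162 mod 256 = 162 → 44 a2.
Outer input = (K'⊕opad) ∥ inner = ff 5c 5c 5c 5c 5c ∥ 44 a2.
Outer hash (tag): even-index sum = 507 mod 256 = 251; odd-index sum = 438 mod 256 = 182 → fb b6.

fbb6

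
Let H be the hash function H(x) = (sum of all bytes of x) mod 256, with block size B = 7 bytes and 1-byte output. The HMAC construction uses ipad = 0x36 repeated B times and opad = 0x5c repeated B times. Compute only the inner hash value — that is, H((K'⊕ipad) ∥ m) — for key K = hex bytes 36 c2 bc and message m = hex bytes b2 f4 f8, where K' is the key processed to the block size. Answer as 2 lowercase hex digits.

f4

Key hex bytes 36 c2 bc is 3 bytes ≤ B = 7; zero-pad to 7 bytes: K' = 36 c2 bc 00 00 00 00.
K' ⊕ ipad = 00 f4 8a 36 36 36 36.
Inner input = 00 f4 8a 36 36 36 36 ∥ b2 f4 f8.
Inner hash: sum = 0+244+138+54+54+54+54+178+244+248 = 1268; mod 256 = 244 → f4.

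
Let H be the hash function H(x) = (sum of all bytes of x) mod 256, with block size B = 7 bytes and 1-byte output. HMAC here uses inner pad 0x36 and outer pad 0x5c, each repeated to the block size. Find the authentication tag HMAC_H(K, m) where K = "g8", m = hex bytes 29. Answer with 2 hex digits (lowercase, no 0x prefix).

Key "g8" = 67 38 is 2 bytes ≤ B = 7; zero-pad to 7 bytes: K' = 67 38 00 00 00 00 00.
K' ⊕ ipad = 51 0e 36 36 36 36 36.  K' ⊕ opad = 3b 64 5c 5c 5c 5c 5c.
Inner input = (K'⊕ipad) ∥ m = 51 0e 36 36 36 36 36 ∥ 29.
Inner hash: sum = 81+14+54+54+54+54+54+41 = 406; mod 256 = 150 → 96.
Outer input = (K'⊕opad) ∥ inner = 3b 64 5c 5c 5c 5c 5c ∥ 96.
Outer hash (tag): sum = 59+100+92+92+92+92+92+150 = 769; mod 256 = 1 → 01.

01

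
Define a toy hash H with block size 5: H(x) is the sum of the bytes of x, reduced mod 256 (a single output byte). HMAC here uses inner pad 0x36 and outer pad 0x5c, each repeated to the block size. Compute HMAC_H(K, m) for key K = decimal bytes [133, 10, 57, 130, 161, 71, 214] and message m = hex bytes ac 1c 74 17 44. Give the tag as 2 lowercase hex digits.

71

Key decimal bytes [133, 10, 57, 130, 161, 71, 214] = 85 0a 39 82 a1 47 d6 is 7 bytes > B = 5, so hash it first: H(key) = 08, then zero-pad to 5 bytes: K' = 08 00 00 00 00.
K' ⊕ ipad = 3e 36 36 36 36.  K' ⊕ opad = 54 5c 5c 5c 5c.
Inner input = (K'⊕ipad) ∥ m = 3e 36 36 36 36 ∥ ac 1c 74 17 44.
Inner hash: sum = 62+54+54+54+54+172+28+116+23+68 = 685; mod 256 = 173 → ad.
Outer input = (K'⊕opad) ∥ inner = 54 5c 5c 5c 5c ∥ ad.
Outer hash (tag): sum = 84+92+92+92+92+173 = 625; mod 256 = 113 → 71.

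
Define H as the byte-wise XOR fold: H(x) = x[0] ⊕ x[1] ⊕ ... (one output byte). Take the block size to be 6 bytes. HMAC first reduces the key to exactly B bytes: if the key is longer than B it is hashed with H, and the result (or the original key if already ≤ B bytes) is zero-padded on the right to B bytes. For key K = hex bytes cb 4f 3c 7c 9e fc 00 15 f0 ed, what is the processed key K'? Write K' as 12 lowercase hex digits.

ae0000000000

|K| = 10 > B = 6, so first hash the key.
H(K): XOR cb⊕4f⊕3c⊕7c⊕9e⊕fc⊕00⊕15⊕f0⊕ed = ae.
Zero-pad H(K) = ae to 6 bytes: K' = ae 00 00 00 00 00.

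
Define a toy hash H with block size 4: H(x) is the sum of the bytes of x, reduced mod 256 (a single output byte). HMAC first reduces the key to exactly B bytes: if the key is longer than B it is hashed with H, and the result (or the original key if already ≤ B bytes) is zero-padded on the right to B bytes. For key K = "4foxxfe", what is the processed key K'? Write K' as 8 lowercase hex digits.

c4000000

|K| = 7 > B = 4, so first hash the key.
H(K): sum = 52+102+111+120+120+102+101 = 708; mod 256 = 196 → c4.
Zero-pad H(K) = c4 to 4 bytes: K' = c4 00 00 00.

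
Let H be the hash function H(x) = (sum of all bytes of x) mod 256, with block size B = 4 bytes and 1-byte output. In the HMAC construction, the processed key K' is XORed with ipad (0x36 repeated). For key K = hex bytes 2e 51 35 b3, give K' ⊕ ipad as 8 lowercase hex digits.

18670385

Key hex bytes 2e 51 35 b3 is exactly B = 4 bytes: K' = 2e 51 35 b3.
XOR each byte with 0x36: 2e⊕36=18, 51⊕36=67, 35⊕36=03, b3⊕36=85.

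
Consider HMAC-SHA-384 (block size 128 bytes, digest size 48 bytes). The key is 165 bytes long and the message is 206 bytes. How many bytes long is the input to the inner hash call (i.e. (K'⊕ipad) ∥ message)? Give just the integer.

334

Key is 165 > 128 bytes, so it is hashed to 48 bytes then zero-padded to 128: |K'| = 128.
Inner input = (K'⊕ipad) ∥ m → 128 + 206 = 334 bytes.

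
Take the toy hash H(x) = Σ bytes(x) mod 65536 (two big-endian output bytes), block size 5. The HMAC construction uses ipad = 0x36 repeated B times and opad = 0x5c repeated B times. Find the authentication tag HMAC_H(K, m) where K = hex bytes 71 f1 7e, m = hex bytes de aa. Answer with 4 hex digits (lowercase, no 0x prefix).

Key hex bytes 71 f1 7e is 3 bytes ≤ B = 5; zero-pad to 5 bytes: K' = 71 f1 7e 00 00.
K' ⊕ ipad = 47 c7 48 36 36.  K' ⊕ opad = 2d ad 22 5c 5c.
Inner input = (K'⊕ipad) ∥ m = 47 c7 48 36 36 ∥ de aa.
Inner hash: sum = 71+199+72+54+54+222+170 = 842 → 03 4a.
Outer input = (K'⊕opad) ∥ inner = 2d ad 22 5c 5c ∥ 03 4a.
Outer hash (tag): sum = 45+173+34+92+92+3+74 = 513 → 02 01.

0201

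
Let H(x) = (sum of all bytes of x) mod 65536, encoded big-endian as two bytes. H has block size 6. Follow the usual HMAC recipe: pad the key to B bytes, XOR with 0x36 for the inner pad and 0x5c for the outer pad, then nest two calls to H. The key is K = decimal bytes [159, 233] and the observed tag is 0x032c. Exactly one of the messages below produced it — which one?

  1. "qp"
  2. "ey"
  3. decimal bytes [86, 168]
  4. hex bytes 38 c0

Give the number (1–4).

1

Key decimal bytes [159, 233] = 9f e9 is 2 bytes ≤ B = 6; zero-pad to 6 bytes: K' = 9f e9 00 00 00 00.
K' ⊕ ipad = a9 df 36 36 36 36; K' ⊕ opad = c3 b5 5c 5c 5c 5c.
m1: inner = H(a9 df 36 36 36 36 71 70) = 03 41; tag = H(c3 b5 5c 5c 5c 5c 03 41) = 032c ← matches
m2: inner = H(a9 df 36 36 36 36 65 79) = 03 3e; tag = H(c3 b5 5c 5c 5c 5c 03 3e) = 0329
m3: inner = H(a9 df 36 36 36 36 56 a8) = 03 5e; tag = H(c3 b5 5c 5c 5c 5c 03 5e) = 0349
m4: inner = H(a9 df 36 36 36 36 38 c0) = 03 58; tag = H(c3 b5 5c 5c 5c 5c 03 58) = 0343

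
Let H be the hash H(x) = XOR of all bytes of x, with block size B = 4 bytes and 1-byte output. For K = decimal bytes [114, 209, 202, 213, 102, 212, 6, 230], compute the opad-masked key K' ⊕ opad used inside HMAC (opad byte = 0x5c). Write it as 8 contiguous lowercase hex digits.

Key decimal bytes [114, 209, 202, 213, 102, 212, 6, 230] = 72 d1 ca d5 66 d4 06 e6 is 8 bytes > B = 4, so hash it first: H(key) = ee, then zero-pad to 4 bytes: K' = ee 00 00 00.
XOR each byte with 0x5c: ee⊕5c=b2, 00⊕5c=5c, 00⊕5c=5c, 00⊕5c=5c.

b25c5c5c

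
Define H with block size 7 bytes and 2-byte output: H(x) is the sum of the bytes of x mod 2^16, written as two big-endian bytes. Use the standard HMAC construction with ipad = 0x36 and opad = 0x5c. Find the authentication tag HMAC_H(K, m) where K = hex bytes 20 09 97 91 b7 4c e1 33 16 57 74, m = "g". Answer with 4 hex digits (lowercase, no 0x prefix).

0261

Key hex bytes 20 09 97 91 b7 4c e1 33 16 57 74 is 11 bytes > B = 7, so hash it first: H(key) = 04 49, then zero-pad to 7 bytes: K' = 04 49 00 00 00 00 00.
K' ⊕ ipad = 32 7f 36 36 36 36 36.  K' ⊕ opad = 58 15 5c 5c 5c 5c 5c.
Inner input = (K'⊕ipad) ∥ m = 32 7f 36 36 36 36 36 ∥ 67.
Inner hash: sum = 50+127+54+54+54+54+54+103 = 550 → 02 26.
Outer input = (K'⊕opad) ∥ inner = 58 15 5c 5c 5c 5c 5c ∥ 02 26.
Outer hash (tag): sum = 88+21+92+92+92+92+92+2+38 = 609 → 02 61.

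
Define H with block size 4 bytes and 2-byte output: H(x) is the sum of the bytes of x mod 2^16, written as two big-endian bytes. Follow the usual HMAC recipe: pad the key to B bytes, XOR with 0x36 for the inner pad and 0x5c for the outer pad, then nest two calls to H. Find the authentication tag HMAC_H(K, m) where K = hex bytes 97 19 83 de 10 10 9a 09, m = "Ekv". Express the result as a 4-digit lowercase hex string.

0248

Key hex bytes 97 19 83 de 10 10 9a 09 is 8 bytes > B = 4, so hash it first: H(key) = 02 d4, then zero-pad to 4 bytes: K' = 02 d4 00 00.
K' ⊕ ipad = 34 e2 36 36.  K' ⊕ opad = 5e 88 5c 5c.
Inner input = (K'⊕ipad) ∥ m = 34 e2 36 36 ∥ 45 6b 76.
Inner hash: sum = 52+226+54+54+69+107+118 = 680 → 02 a8.
Outer input = (K'⊕opad) ∥ inner = 5e 88 5c 5c ∥ 02 a8.
Outer hash (tag): sum = 94+136+92+92+2+168 = 584 → 02 48.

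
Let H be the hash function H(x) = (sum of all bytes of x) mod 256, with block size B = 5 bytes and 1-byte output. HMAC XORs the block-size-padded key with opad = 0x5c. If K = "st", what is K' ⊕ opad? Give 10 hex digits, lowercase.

2f285c5c5c

Key "st" = 73 74 is 2 bytes ≤ B = 5; zero-pad to 5 bytes: K' = 73 74 00 00 00.
XOR each byte with 0x5c: 73⊕5c=2f, 74⊕5c=28, 00⊕5c=5c, 00⊕5c=5c, 00⊕5c=5c.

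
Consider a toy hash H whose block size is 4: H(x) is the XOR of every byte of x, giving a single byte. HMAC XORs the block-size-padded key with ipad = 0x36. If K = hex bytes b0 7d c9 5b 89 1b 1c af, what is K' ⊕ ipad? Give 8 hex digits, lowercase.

Key hex bytes b0 7d c9 5b 89 1b 1c af is 8 bytes > B = 4, so hash it first: H(key) = 7e, then zero-pad to 4 bytes: K' = 7e 00 00 00.
XOR each byte with 0x36: 7e⊕36=48, 00⊕36=36, 00⊕36=36, 00⊕36=36.

48363636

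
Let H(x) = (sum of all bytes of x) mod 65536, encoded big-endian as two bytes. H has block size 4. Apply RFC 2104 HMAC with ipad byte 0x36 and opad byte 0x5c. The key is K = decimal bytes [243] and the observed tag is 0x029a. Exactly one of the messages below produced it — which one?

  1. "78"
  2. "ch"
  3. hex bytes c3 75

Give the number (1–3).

Key decimal bytes [243] = f3 is 1 byte ≤ B = 4; zero-pad to 4 bytes: K' = f3 00 00 00.
K' ⊕ ipad = c5 36 36 36; K' ⊕ opad = af 5c 5c 5c.
m1: inner = H(c5 36 36 36 37 38) = 01 d6; tag = H(af 5c 5c 5c 01 d6) = 029a ← matches
m2: inner = H(c5 36 36 36 63 68) = 02 32; tag = H(af 5c 5c 5c 02 32) = 01f7
m3: inner = H(c5 36 36 36 c3 75) = 02 9f; tag = H(af 5c 5c 5c 02 9f) = 0264

1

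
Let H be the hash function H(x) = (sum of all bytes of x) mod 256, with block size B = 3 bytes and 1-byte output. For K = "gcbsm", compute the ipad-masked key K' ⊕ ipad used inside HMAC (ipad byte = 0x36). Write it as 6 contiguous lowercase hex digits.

3a3636

Key "gcbsm" = 67 63 62 73 6d is 5 bytes > B = 3, so hash it first: H(key) = 0c, then zero-pad to 3 bytes: K' = 0c 00 00.
XOR each byte with 0x36: 0c⊕36=3a, 00⊕36=36, 00⊕36=36.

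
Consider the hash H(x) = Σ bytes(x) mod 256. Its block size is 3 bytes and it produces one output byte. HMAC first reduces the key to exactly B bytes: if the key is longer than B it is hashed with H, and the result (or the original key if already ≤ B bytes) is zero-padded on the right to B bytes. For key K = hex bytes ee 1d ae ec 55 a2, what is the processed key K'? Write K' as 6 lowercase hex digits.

9c0000

|K| = 6 > B = 3, so first hash the key.
H(K): sum = 238+29+174+236+85+162 = 924; mod 256 = 156 → 9c.
Zero-pad H(K) = 9c to 3 bytes: K' = 9c 00 00.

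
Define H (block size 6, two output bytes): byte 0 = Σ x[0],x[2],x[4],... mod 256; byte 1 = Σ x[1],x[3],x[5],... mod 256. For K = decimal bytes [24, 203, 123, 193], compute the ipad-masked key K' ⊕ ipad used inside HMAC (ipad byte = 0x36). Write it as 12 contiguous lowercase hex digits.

2efd4df73636

Key decimal bytes [24, 203, 123, 193] = 18 cb 7b c1 is 4 bytes ≤ B = 6; zero-pad to 6 bytes: K' = 18 cb 7b c1 00 00.
XOR each byte with 0x36: 18⊕36=2e, cb⊕36=fd, 7b⊕36=4d, c1⊕36=f7, 00⊕36=36, 00⊕36=36.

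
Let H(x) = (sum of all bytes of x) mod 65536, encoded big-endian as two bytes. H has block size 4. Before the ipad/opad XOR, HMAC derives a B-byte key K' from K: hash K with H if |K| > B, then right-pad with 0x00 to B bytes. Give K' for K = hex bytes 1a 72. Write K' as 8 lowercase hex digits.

Key hex bytes 1a 72 is 2 bytes ≤ B = 4; zero-pad to 4 bytes: K' = 1a 72 00 00.

1a720000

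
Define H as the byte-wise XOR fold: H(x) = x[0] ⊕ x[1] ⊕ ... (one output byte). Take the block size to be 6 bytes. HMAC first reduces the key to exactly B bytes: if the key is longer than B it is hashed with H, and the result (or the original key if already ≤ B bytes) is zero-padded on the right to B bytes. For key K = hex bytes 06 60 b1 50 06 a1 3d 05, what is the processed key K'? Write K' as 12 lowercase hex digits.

|K| = 8 > B = 6, so first hash the key.
H(K): XOR 06⊕60⊕b1⊕50⊕06⊕a1⊕3d⊕05 = 18.
Zero-pad H(K) = 18 to 6 bytes: K' = 18 00 00 00 00 00.

180000000000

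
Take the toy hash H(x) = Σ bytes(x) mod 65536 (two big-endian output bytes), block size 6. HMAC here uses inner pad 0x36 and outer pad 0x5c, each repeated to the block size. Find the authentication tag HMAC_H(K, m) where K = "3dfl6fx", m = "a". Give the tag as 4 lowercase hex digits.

02a8

Key "3dfl6fx" = 33 64 66 6c 36 66 78 is 7 bytes > B = 6, so hash it first: H(key) = 02 7d, then zero-pad to 6 bytes: K' = 02 7d 00 00 00 00.
K' ⊕ ipad = 34 4b 36 36 36 36.  K' ⊕ opad = 5e 21 5c 5c 5c 5c.
Inner input = (K'⊕ipad) ∥ m = 34 4b 36 36 36 36 ∥ 61.
Inner hash: sum = 52+75+54+54+54+54+97 = 440 → 01 b8.
Outer input = (K'⊕opad) ∥ inner = 5e 21 5c 5c 5c 5c ∥ 01 b8.
Outer hash (tag): sum = 94+33+92+92+92+92+1+184 = 680 → 02 a8.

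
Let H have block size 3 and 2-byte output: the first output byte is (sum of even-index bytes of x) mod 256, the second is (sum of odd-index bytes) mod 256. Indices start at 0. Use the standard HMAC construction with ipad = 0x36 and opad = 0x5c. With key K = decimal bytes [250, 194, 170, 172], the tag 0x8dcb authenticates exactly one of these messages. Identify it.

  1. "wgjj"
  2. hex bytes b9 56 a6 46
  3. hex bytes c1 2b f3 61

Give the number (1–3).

1

Key decimal bytes [250, 194, 170, 172] = fa c2 aa ac is 4 bytes > B = 3, so hash it first: H(key) = a4 6e, then zero-pad to 3 bytes: K' = a4 6e 00.
K' ⊕ ipad = 92 58 36; K' ⊕ opad = f8 32 5c.
m1: inner = H(92 58 36 77 67 6a 6a) = 99 39; tag = H(f8 32 5c 99 39) = 8dcb ← matches
m2: inner = H(92 58 36 b9 56 a6 46) = 64 b7; tag = H(f8 32 5c 64 b7) = 0b96
m3: inner = H(92 58 36 c1 2b f3 61) = 54 0c; tag = H(f8 32 5c 54 0c) = 6086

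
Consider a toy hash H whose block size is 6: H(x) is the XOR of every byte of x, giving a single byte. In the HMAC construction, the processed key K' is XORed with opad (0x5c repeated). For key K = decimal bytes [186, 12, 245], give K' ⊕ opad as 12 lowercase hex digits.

Key decimal bytes [186, 12, 245] = ba 0c f5 is 3 bytes ≤ B = 6; zero-pad to 6 bytes: K' = ba 0c f5 00 00 00.
XOR each byte with 0x5c: ba⊕5c=e6, 0c⊕5c=50, f5⊕5c=a9, 00⊕5c=5c, 00⊕5c=5c, 00⊕5c=5c.

e650a95c5c5c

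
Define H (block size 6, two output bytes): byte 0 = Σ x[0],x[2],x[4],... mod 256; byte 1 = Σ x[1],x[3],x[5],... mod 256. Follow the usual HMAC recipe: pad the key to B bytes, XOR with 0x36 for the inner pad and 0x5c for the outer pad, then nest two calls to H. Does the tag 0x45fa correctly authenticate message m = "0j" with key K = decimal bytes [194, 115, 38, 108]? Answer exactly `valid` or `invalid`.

invalid

Key decimal bytes [194, 115, 38, 108] = c2 73 26 6c is 4 bytes ≤ B = 6; zero-pad to 6 bytes: K' = c2 73 26 6c 00 00.
K' ⊕ ipad = f4 45 10 5a 36 36; K' ⊕ opad = 9e 2f 7a 30 5c 5c.
Inner hash: even-index sum = 362 mod 256 = 106; odd-index sum = 319 mod 256 = 63 → 6a 3f.
Outer hash (recomputed tag): even-index sum = 478 mod 256 = 222; odd-index sum = 250 mod 256 = 250 → de fa.
Recomputed tag = defa; claimed = 45fa → mismatch.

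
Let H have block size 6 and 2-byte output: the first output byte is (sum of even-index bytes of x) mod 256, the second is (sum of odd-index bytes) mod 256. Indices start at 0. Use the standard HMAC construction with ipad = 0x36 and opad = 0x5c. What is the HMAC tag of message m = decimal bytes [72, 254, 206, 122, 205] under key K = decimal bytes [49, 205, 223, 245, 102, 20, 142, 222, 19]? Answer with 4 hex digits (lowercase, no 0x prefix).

7306

Key decimal bytes [49, 205, 223, 245, 102, 20, 142, 222, 19] = 31 cd df f5 66 14 8e de 13 is 9 bytes > B = 6, so hash it first: H(key) = 17 b4, then zero-pad to 6 bytes: K' = 17 b4 00 00 00 00.
K' ⊕ ipad = 21 82 36 36 36 36.  K' ⊕ opad = 4b e8 5c 5c 5c 5c.
Inner input = (K'⊕ipad) ∥ m = 21 82 36 36 36 36 ∥ 48 fe ce 7a cd.
Inner hash: even-index sum = 624 mod 256 = 112; odd-index sum = 614 mod 256 = 102 → 70 66.
Outer input = (K'⊕opad) ∥ inner = 4b e8 5c 5c 5c 5c ∥ 70 66.
Outer hash (tag): even-index sum = 371 mod 256 = 115; odd-index sum = 518 mod 256 = 6 → 73 06.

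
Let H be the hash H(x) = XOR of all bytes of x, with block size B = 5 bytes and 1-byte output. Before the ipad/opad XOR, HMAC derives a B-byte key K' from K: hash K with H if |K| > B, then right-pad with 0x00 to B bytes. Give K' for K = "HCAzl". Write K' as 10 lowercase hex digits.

Key "HCAzl" = 48 43 41 7a 6c is exactly B = 5 bytes: K' = 48 43 41 7a 6c.

4843417a6c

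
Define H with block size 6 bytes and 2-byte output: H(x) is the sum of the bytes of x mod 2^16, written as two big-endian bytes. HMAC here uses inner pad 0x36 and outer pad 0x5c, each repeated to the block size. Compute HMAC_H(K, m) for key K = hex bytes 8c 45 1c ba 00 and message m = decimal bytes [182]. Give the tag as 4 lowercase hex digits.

02cf

Key hex bytes 8c 45 1c ba 00 is 5 bytes ≤ B = 6; zero-pad to 6 bytes: K' = 8c 45 1c ba 00 00.
K' ⊕ ipad = ba 73 2a 8c 36 36.  K' ⊕ opad = d0 19 40 e6 5c 5c.
Inner input = (K'⊕ipad) ∥ m = ba 73 2a 8c 36 36 ∥ b6.
Inner hash: sum = 186+115+42+140+54+54+182 = 773 → 03 05.
Outer input = (K'⊕opad) ∥ inner = d0 19 40 e6 5c 5c ∥ 03 05.
Outer hash (tag): sum = 208+25+64+230+92+92+3+5 = 719 → 02 cf.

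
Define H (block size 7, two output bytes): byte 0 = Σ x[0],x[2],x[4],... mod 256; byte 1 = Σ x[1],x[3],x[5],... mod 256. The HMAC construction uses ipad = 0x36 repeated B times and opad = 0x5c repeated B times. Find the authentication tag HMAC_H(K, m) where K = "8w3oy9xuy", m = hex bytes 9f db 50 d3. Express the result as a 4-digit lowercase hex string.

Key "8w3oy9xuy" = 38 77 33 6f 79 39 78 75 79 is 9 bytes > B = 7, so hash it first: H(key) = d5 94, then zero-pad to 7 bytes: K' = d5 94 00 00 00 00 00.
K' ⊕ ipad = e3 a2 36 36 36 36 36.  K' ⊕ opad = 89 c8 5c 5c 5c 5c 5c.
Inner input = (K'⊕ipad) ∥ m = e3 a2 36 36 36 36 36 ∥ 9f db 50 d3.
Inner hash: even-index sum = 819 mod 256 = 51; odd-index sum = 509 mod 256 = 253 → 33 fd.
Outer input = (K'⊕opad) ∥ inner = 89 c8 5c 5c 5c 5c 5c ∥ 33 fd.
Outer hash (tag): even-index sum = 666 mod 256 = 154; odd-index sum = 435 mod 256 = 179 → 9a b3.

9ab3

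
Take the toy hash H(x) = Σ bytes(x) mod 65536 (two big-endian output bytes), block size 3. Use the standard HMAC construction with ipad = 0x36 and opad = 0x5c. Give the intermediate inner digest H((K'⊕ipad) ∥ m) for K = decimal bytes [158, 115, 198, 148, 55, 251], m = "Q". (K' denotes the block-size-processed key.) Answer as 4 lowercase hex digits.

0167

Key decimal bytes [158, 115, 198, 148, 55, 251] = 9e 73 c6 94 37 fb is 6 bytes > B = 3, so hash it first: H(key) = 03 9d, then zero-pad to 3 bytes: K' = 03 9d 00.
K' ⊕ ipad = 35 ab 36.
Inner input = 35 ab 36 ∥ 51.
Inner hash: sum = 53+171+54+81 = 359 → 01 67.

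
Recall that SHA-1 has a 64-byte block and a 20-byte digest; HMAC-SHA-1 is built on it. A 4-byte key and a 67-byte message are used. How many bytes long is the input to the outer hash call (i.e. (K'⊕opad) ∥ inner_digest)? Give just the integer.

Key is 4 ≤ 64 bytes, zero-padded: |K'| = 64.
Outer input = (K'⊕opad) ∥ H(inner) → 64 + 20 = 84 bytes.

84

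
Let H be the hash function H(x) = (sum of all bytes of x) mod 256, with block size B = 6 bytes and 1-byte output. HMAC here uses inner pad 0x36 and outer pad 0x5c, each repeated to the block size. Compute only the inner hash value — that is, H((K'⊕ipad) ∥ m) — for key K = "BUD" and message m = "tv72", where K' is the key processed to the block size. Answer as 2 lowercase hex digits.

Key "BUD" = 42 55 44 is 3 bytes ≤ B = 6; zero-pad to 6 bytes: K' = 42 55 44 00 00 00.
K' ⊕ ipad = 74 63 72 36 36 36.
Inner input = 74 63 72 36 36 36 ∥ 74 76 37 32.
Inner hash: sum = 116+99+114+54+54+54+116+118+55+50 = 830; mod 256 = 62 → 3e.

3e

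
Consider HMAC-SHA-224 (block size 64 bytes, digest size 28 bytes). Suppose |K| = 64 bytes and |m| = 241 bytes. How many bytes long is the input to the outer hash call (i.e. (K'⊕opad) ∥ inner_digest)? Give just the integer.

Key is 64 ≤ 64 bytes, zero-padded: |K'| = 64.
Outer input = (K'⊕opad) ∥ H(inner) → 64 + 28 = 92 bytes.

92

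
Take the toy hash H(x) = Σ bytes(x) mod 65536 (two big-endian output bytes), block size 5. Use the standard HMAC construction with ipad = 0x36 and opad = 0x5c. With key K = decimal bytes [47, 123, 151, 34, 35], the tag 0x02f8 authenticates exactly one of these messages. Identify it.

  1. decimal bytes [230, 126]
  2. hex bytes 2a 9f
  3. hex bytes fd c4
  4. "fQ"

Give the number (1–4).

1

Key decimal bytes [47, 123, 151, 34, 35] = 2f 7b 97 22 23 is exactly B = 5 bytes: K' = 2f 7b 97 22 23.
K' ⊕ ipad = 19 4d a1 14 15; K' ⊕ opad = 73 27 cb 7e 7f.
m1: inner = H(19 4d a1 14 15 e6 7e) = 02 94; tag = H(73 27 cb 7e 7f 02 94) = 02f8 ← matches
m2: inner = H(19 4d a1 14 15 2a 9f) = 01 f9; tag = H(73 27 cb 7e 7f 01 f9) = 035c
m3: inner = H(19 4d a1 14 15 fd c4) = 02 f1; tag = H(73 27 cb 7e 7f 02 f1) = 0355
m4: inner = H(19 4d a1 14 15 66 51) = 01 e7; tag = H(73 27 cb 7e 7f 01 e7) = 034a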